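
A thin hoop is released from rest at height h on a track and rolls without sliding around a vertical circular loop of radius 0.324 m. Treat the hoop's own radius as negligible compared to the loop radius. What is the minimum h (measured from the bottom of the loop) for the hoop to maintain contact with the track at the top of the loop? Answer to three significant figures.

h_min ≈ 0.972 m

With I = MR², the ratio k = I/(MR²) is 1.
At the top, contact is just lost when gravity alone supplies the centripetal force: Mg = Mv_top²/r, i.e. v_top² = gr.
With ω = v/R, the kinetic energy at speed v is ½(1+k)Mv² = Mv².
Energy conservation from release (height h) to the top (height 2r): Mgh = Mg(2r) + M·gr.
Thus h_min = 2r + (1+k)r/2 = r(2 + 2/2) = 0.324 × 3 ≈ 0.972 m.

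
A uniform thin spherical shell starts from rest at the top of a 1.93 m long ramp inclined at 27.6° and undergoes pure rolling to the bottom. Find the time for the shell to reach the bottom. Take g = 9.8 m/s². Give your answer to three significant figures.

t ≈ 1.19 s

With I = (2/3)MR², the ratio k = I/(MR²) is 2/3.
Along the incline Mg sinθ − f = Ma, and torque about the center fR = Iα = kMR²(a/R) gives f = kMa.
Hence a = g sinθ/(1+k) = 9.8×sin27.6°/1.667 = 2.724 m/s².
With constant a from rest, t = √(2L/a) = √(2·1.93/2.724) ≈ 1.19 s.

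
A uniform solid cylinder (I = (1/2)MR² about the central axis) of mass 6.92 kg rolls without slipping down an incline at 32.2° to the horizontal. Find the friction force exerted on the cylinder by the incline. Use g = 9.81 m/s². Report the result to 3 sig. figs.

The moment of inertia is (1/2)MR², giving k ≡ I/(MR²) = 0.5.
Translational: Mg sinθ − f = Ma. Rotational about the CM: fR = Iα = kMRa, so f = kMa.
Combining, a = g sinθ/(1+k) and f = kMa = kMg sinθ/(1+k).
f = 0.5 × 6.92 × 9.81 × sin32.2° / 1.5 ≈ 12.1 N.

f ≈ 12.1 N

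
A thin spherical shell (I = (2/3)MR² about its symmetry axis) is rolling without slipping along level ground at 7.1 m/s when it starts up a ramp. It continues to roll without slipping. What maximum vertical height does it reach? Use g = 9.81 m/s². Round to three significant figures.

h ≈ 4.28 m

For this body I = (2/3)MR², i.e. k = I/(MR²) = 2/3.
Since it rolls without slipping, ω = v/R and KE = ½Mv² + ½Iω² = ½(1+k)Mv² = (5/6)Mv².
At the top the kinetic energy is zero, so (5/6)Mv₀² = Mgh.
Thus h = (1+k)v₀²/(2g) = 1.667 × 7.1² / (2 × 9.81) ≈ 4.28 m.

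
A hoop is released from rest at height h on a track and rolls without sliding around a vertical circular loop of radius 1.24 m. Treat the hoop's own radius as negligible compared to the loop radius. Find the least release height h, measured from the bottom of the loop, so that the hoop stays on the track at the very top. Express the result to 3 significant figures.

h_min ≈ 3.72 m

The moment of inertia is MR², giving k ≡ I/(MR²) = 1.
At the top of the loop, the minimum-contact condition is Mg = Mv_top²/r, so v_top² = gr.
With ω = v/R, the kinetic energy at speed v is ½(1+k)Mv² = Mv².
Energy conservation from release (height h) to the top (height 2r): Mgh = Mg(2r) + M·gr.
Thus h_min = 2r + (1+k)r/2 = r(2 + 2/2) = 1.24 × 3 ≈ 3.72 m.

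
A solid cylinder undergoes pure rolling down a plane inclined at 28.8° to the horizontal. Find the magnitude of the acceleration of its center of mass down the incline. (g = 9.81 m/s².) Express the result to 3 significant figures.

Here I = (1/2)MR², so the shape factor k = I/(MR²) = 0.5.
Along the incline Mg sinθ − f = Ma, and torque about the center fR = Iα = kMR²(a/R) gives f = kMa.
Eliminating f: Mg sinθ = (1+k)Ma, so a = g sinθ/(1+k) = 9.81 × sin28.8° / 1.5 ≈ 3.15 m/s².

a ≈ 3.15 m/s²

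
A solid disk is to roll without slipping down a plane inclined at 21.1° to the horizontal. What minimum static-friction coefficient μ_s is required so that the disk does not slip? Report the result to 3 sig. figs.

μ_min ≈ 0.129

The moment of inertia is (1/2)MR², giving k ≡ I/(MR²) = 0.5.
Along the incline Mg sinθ − f = Ma, and torque about the center fR = Iα = kMR²(a/R) gives f = kMa.
These give a = g sinθ/(1+k) and the required friction f = kMg sinθ/(1+k).
With N = Mg cosθ, the no-slip condition f ≤ μN gives μ_min = f/N = k tanθ/(1+k).
μ_min = 0.5 × tan21.1° / 1.5 ≈ 0.129.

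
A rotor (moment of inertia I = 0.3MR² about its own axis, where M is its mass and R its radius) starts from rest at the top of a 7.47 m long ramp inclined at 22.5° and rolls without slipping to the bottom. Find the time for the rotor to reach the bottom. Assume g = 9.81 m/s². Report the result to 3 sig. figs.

t ≈ 2.27 s

The moment of inertia is 0.3MR², giving k ≡ I/(MR²) = 0.3.
Newton's second law down the slope: Mg sinθ − f = Ma. The torque equation fR = Iα (with α = a/R) gives f = kMa.
Hence a = g sinθ/(1+k) = 9.81×sin22.5°/1.3 = 2.888 m/s².
Starting from rest, L = ½at², so t = √(2L/a) = √(2×7.47/2.888) ≈ 2.27 s.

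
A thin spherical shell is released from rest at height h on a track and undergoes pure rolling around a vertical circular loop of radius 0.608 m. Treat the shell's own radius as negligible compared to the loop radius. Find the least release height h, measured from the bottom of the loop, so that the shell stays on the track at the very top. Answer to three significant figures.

h_min ≈ 1.72 m

The moment of inertia is (2/3)MR², giving k ≡ I/(MR²) = 2/3.
At the top of the loop, the minimum-contact condition is Mg = Mv_top²/r, so v_top² = gr.
With ω = v/R, the kinetic energy at speed v is ½(1+k)Mv² = (5/6)Mv².
Energy conservation from release (height h) to the top (height 2r): Mgh = Mg(2r) + (5/6)M·gr.
Thus h_min = 2r + (1+k)r/2 = r(2 + 1.667/2) = 0.608 × 2.833 ≈ 1.72 m.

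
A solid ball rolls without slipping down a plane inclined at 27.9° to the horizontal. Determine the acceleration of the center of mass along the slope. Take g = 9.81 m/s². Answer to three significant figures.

For this body I = (2/5)MR², i.e. k = I/(MR²) = 0.4.
Newton's second law down the slope: Mg sinθ − f = Ma. The torque equation fR = Iα (with α = a/R) gives f = kMa.
Eliminating f: Mg sinθ = (1+k)Ma, so a = g sinθ/(1+k) = 9.81 × sin27.9° / 1.4 ≈ 3.28 m/s².

a ≈ 3.28 m/s²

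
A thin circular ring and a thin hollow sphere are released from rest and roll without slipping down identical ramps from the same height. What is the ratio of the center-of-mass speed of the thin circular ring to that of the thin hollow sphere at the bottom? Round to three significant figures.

v_ratio ≈ 0.913

Each satisfies Mgh = ½(1+k)Mv² with k = I/(MR²), so v ∝ 1/√(1+k).
For the thin circular ring k = 1; for the thin hollow sphere k = 2/3.
v₁/v₂ = √((1+k₂)/(1+k₁)) = √(1.667/2) ≈ 0.913.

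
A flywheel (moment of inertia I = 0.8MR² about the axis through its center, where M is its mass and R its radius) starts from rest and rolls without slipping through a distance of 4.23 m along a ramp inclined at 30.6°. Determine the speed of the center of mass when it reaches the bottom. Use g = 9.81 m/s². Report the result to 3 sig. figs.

For this body I = 0.8MR², i.e. k = I/(MR²) = 0.8.
Since it rolls without slipping, ω = v/R and KE = ½Mv² + ½Iω² = ½(1+k)Mv² = (9/10)Mv².
The vertical drop is h = L sinθ = 4.23 × sin30.6° = 2.153 m.
Setting Mgh = (9/10)Mv² gives v = √(2gh/(1+k)) = √(2·9.81·2.153/1.8) ≈ 4.84 m/s.

v ≈ 4.84 m/s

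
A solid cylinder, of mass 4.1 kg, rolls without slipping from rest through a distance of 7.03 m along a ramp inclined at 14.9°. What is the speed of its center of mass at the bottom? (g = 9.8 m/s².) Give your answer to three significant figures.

The moment of inertia is (1/2)MR², giving k ≡ I/(MR²) = 0.5.
The rolling condition ω = v/R makes the rotational term ½I(v/R)² = ½kMv², so KE_total = ½(1+k)Mv² = (3/4)Mv².
The vertical drop is h = L sinθ = 7.03 × sin14.9° = 1.808 m.
Energy conservation: Mgh = (3/4)Mv², so v = √(2gh/(1+k)) = √(2 × 9.8 × 1.808 / 1.5) ≈ 4.86 m/s.

v ≈ 4.86 m/s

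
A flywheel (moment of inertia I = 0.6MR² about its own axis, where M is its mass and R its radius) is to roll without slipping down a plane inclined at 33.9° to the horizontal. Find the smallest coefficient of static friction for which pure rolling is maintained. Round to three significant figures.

μ_min ≈ 0.252

With I = 0.6MR², the ratio k = I/(MR²) is 0.6.
Along the incline Mg sinθ − f = Ma, and torque about the center fR = Iα = kMR²(a/R) gives f = kMa.
These give a = g sinθ/(1+k) and the required friction f = kMg sinθ/(1+k).
The normal force is N = Mg cosθ, so μ_min = f/N = k tanθ/(1+k).
μ_min = 0.6 × tan33.9° / 1.6 ≈ 0.252.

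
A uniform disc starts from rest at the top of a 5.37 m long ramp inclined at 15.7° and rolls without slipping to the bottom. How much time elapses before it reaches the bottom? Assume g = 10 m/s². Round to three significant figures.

t ≈ 2.44 s

For this body I = (1/2)MR², i.e. k = I/(MR²) = 0.5.
Along the incline Mg sinθ − f = Ma, and torque about the center fR = Iα = kMR²(a/R) gives f = kMa.
Hence a = g sinθ/(1+k) = 10×sin15.7°/1.5 = 1.804 m/s².
With constant a from rest, t = √(2L/a) = √(2·5.37/1.804) ≈ 2.44 s.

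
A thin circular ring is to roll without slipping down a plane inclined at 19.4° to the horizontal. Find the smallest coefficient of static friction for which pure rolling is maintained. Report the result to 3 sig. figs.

For this body I = MR², i.e. k = I/(MR²) = 1.
Along the incline Mg sinθ − f = Ma, and torque about the center fR = Iα = kMR²(a/R) gives f = kMa.
These give a = g sinθ/(1+k) and the required friction f = kMg sinθ/(1+k).
The normal force is N = Mg cosθ, so μ_min = f/N = k tanθ/(1+k).
μ_min = 1 × tan19.4° / 2 ≈ 0.176.

μ_min ≈ 0.176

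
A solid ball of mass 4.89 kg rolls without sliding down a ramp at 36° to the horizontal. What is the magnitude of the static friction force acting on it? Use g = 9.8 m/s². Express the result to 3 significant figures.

For this body I = (2/5)MR², i.e. k = I/(MR²) = 0.4.
Newton's second law down the slope: Mg sinθ − f = Ma. The torque equation fR = Iα (with α = a/R) gives f = kMa.
Combining, a = g sinθ/(1+k) and f = kMa = kMg sinθ/(1+k).
f = 0.4 × 4.89 × 9.8 × sin36° / 1.4 ≈ 8.05 N.

f ≈ 8.05 N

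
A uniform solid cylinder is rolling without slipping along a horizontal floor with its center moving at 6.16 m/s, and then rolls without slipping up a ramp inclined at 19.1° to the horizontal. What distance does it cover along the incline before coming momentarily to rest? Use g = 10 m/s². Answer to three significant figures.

With I = (1/2)MR², the ratio k = I/(MR²) is 0.5.
Since it rolls without slipping, ω = v/R and KE = ½Mv² + ½Iω² = ½(1+k)Mv² = (3/4)Mv².
Setting this equal to Mgh gives the vertical rise h = (1+k)v₀²/(2g) = 1.5×6.16²/(2×10) = 2.846 m.
The distance along the slope is d = h/sinθ = 2.846/sin19.1° ≈ 8.70 m.

d ≈ 8.70 m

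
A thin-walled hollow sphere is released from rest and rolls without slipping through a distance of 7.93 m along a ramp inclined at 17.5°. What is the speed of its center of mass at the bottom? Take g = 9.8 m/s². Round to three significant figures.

The moment of inertia is (2/3)MR², giving k ≡ I/(MR²) = 2/3.
Pure rolling means v = ωR; then KE = ½Mv² + ½I(v/R)² = ½(1+k)Mv² = (5/6)Mv².
The vertical drop is h = L sinθ = 7.93 × sin17.5° = 2.385 m.
Setting Mgh = (5/6)Mv² gives v = √(2gh/(1+k)) = √(2·9.8·2.385/1.667) ≈ 5.30 m/s.

v ≈ 5.30 m/s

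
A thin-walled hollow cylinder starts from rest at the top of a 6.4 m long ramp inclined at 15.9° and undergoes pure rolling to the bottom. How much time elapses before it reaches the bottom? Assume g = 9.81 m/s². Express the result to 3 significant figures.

For this body I = MR², i.e. k = I/(MR²) = 1.
Along the incline Mg sinθ − f = Ma, and torque about the center fR = Iα = kMR²(a/R) gives f = kMa.
Hence a = g sinθ/(1+k) = 9.81×sin15.9°/2 = 1.344 m/s².
With constant a from rest, t = √(2L/a) = √(2·6.4/1.344) ≈ 3.09 s.

t ≈ 3.09 s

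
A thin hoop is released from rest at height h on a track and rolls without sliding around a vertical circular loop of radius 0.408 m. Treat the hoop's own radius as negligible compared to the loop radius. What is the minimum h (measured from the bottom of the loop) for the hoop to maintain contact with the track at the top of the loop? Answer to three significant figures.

Here I = MR², so the shape factor k = I/(MR²) = 1.
At the top of the loop, the minimum-contact condition is Mg = Mv_top²/r, so v_top² = gr.
With ω = v/R, the kinetic energy at speed v is ½(1+k)Mv² = Mv².
Energy conservation from release (height h) to the top (height 2r): Mgh = Mg(2r) + M·gr.
Thus h_min = 2r + (1+k)r/2 = r(2 + 2/2) = 0.408 × 3 ≈ 1.22 m.

h_min ≈ 1.22 m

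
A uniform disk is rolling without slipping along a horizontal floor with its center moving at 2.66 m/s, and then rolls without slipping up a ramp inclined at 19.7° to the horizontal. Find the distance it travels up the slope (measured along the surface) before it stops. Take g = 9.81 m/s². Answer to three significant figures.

d ≈ 1.60 m

The moment of inertia is (1/2)MR², giving k ≡ I/(MR²) = 0.5.
Since it rolls without slipping, ω = v/R and KE = ½Mv² + ½Iω² = ½(1+k)Mv² = (3/4)Mv².
Setting this equal to Mgh gives the vertical rise h = (1+k)v₀²/(2g) = 1.5×2.66²/(2×9.81) = 0.5409 m.
Along the incline, d = h/sinθ = 0.5409/sin19.7° ≈ 1.60 m.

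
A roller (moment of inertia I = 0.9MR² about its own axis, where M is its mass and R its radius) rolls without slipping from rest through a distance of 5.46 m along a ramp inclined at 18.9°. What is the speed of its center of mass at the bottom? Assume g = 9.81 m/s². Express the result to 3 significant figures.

The moment of inertia is 0.9MR², giving k ≡ I/(MR²) = 0.9.
Rolling without slipping gives ω = v/R, so the total kinetic energy is ½Mv² + ½Iω² = ½(1+k)Mv² = (19/20)Mv².
The vertical drop is h = L sinθ = 5.46 × sin18.9° = 1.769 m.
Energy conservation: Mgh = (19/20)Mv², so v = √(2gh/(1+k)) = √(2 × 9.81 × 1.769 / 1.9) ≈ 4.27 m/s.

v ≈ 4.27 m/s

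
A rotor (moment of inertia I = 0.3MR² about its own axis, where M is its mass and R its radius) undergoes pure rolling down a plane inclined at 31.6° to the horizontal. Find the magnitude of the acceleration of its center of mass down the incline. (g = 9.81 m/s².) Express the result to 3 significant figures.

a ≈ 3.95 m/s²

With I = 0.3MR², the ratio k = I/(MR²) is 0.3.
Along the incline Mg sinθ − f = Ma, and torque about the center fR = Iα = kMR²(a/R) gives f = kMa.
Eliminating f: Mg sinθ = (1+k)Ma, so a = g sinθ/(1+k) = 9.81 × sin31.6° / 1.3 ≈ 3.95 m/s².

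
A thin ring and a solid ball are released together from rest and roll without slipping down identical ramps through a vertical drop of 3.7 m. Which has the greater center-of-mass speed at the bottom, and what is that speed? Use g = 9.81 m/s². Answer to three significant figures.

For rolling without slipping, Mgh = ½(1+k)Mv² where k = I/(MR²), so v = √(2gh/(1+k)).
Thin ring: k = 1, giving v = √(2×9.81×3.7/2) = 6.025 m/s.
Solid ball: k = 0.4, giving v = √(2×9.81×3.7/1.4) = 7.201 m/s.
The smaller k wins: the solid ball, at ≈ 7.20 m/s.

the solid ball, at v ≈ 7.20 m/s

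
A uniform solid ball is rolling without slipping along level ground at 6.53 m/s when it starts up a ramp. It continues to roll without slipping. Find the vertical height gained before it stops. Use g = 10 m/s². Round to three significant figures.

For this body I = (2/5)MR², i.e. k = I/(MR²) = 0.4.
The rolling condition ω = v/R makes the rotational term ½I(v/R)² = ½kMv², so KE_total = ½(1+k)Mv² = (7/10)Mv².
At the top the kinetic energy is zero, so (7/10)Mv₀² = Mgh.
Thus h = (1+k)v₀²/(2g) = 1.4 × 6.53² / (2 × 10) ≈ 2.98 m.

h ≈ 2.98 m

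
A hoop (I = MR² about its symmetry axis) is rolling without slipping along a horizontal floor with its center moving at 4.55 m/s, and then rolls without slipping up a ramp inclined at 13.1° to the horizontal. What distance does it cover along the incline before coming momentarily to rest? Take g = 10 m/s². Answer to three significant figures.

d ≈ 9.13 m

With I = MR², the ratio k = I/(MR²) is 1.
The rolling condition ω = v/R makes the rotational term ½I(v/R)² = ½kMv², so KE_total = ½(1+k)Mv² = Mv².
Setting this equal to Mgh gives the vertical rise h = (1+k)v₀²/(2g) = 2×4.55²/(2×10) = 2.07 m.
Along the incline, d = h/sinθ = 2.07/sin13.1° ≈ 9.13 m.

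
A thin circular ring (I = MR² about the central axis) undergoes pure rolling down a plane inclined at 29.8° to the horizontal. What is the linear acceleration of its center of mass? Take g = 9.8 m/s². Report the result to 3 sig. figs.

a ≈ 2.44 m/s²

For this body I = MR², i.e. k = I/(MR²) = 1.
Newton's second law down the slope: Mg sinθ − f = Ma. The torque equation fR = Iα (with α = a/R) gives f = kMa.
Eliminating f: Mg sinθ = (1+k)Ma, so a = g sinθ/(1+k) = 9.8 × sin29.8° / 2 ≈ 2.44 m/s².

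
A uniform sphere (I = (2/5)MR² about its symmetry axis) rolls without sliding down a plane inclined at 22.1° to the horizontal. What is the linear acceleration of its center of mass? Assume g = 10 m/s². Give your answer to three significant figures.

The moment of inertia is (2/5)MR², giving k ≡ I/(MR²) = 0.4.
Translational: Mg sinθ − f = Ma. Rotational about the CM: fR = Iα = kMRa, so f = kMa.
Eliminating f: Mg sinθ = (1+k)Ma, so a = g sinθ/(1+k) = 10 × sin22.1° / 1.4 ≈ 2.69 m/s².

a ≈ 2.69 m/s²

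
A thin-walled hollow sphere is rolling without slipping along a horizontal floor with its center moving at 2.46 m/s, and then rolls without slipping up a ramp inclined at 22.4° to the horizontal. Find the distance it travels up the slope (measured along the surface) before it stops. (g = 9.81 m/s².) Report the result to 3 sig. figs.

d ≈ 1.35 m

For this body I = (2/3)MR², i.e. k = I/(MR²) = 2/3.
Pure rolling means v = ωR; then KE = ½Mv² + ½I(v/R)² = ½(1+k)Mv² = (5/6)Mv².
Setting this equal to Mgh gives the vertical rise h = (1+k)v₀²/(2g) = 1.667×2.46²/(2×9.81) = 0.5141 m.
The distance along the slope is d = h/sinθ = 0.5141/sin22.4° ≈ 1.35 m.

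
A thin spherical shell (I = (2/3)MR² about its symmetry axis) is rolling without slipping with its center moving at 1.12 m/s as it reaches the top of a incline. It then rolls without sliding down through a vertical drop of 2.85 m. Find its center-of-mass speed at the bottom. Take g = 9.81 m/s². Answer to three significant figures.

v ≈ 5.90 m/s

The moment of inertia is (2/3)MR², giving k ≡ I/(MR²) = 2/3.
The rolling condition ω = v/R makes the rotational term ½I(v/R)² = ½kMv², so KE_total = ½(1+k)Mv² = (5/6)Mv².
Energy conservation: (5/6)Mv₀² + Mgh = (5/6)Mv², so v² = v₀² + 2gh/(1+k).
v = √(1.12² + 2×9.81×2.85/1.667) = √34.8 ≈ 5.90 m/s.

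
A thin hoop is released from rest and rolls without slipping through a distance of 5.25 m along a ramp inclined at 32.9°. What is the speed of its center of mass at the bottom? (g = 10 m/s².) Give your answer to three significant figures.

Here I = MR², so the shape factor k = I/(MR²) = 1.
The rolling condition ω = v/R makes the rotational term ½I(v/R)² = ½kMv², so KE_total = ½(1+k)Mv² = Mv².
The vertical drop is h = L sinθ = 5.25 × sin32.9° = 2.852 m.
Energy conservation: Mgh = Mv², so v = √(2gh/(1+k)) = √(2 × 10 × 2.852 / 2) ≈ 5.34 m/s.

v ≈ 5.34 m/s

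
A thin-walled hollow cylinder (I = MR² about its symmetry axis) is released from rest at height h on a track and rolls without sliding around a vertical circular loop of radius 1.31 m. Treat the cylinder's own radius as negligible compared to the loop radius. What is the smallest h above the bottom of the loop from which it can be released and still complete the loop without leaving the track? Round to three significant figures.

With I = MR², the ratio k = I/(MR²) is 1.
At the top of the loop, the minimum-contact condition is Mg = Mv_top²/r, so v_top² = gr.
With ω = v/R, the kinetic energy at speed v is ½(1+k)Mv² = Mv².
Energy conservation from release (height h) to the top (height 2r): Mgh = Mg(2r) + M·gr.
Thus h_min = 2r + (1+k)r/2 = r(2 + 2/2) = 1.31 × 3 ≈ 3.93 m.

h_min ≈ 3.93 m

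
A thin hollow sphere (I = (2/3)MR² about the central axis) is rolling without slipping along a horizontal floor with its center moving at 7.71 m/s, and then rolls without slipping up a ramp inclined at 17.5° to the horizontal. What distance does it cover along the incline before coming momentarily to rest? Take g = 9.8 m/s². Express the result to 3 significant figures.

With I = (2/3)MR², the ratio k = I/(MR²) is 2/3.
Rolling without slipping gives ω = v/R, so the total kinetic energy is ½Mv² + ½Iω² = ½(1+k)Mv² = (5/6)Mv².
Setting this equal to Mgh gives the vertical rise h = (1+k)v₀²/(2g) = 1.667×7.71²/(2×9.8) = 5.055 m.
The distance along the slope is d = h/sinθ = 5.055/sin17.5° ≈ 16.8 m.

d ≈ 16.8 m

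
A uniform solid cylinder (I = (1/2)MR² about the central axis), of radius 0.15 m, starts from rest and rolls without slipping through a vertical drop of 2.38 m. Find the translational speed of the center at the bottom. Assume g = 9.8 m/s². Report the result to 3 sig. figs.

With I = (1/2)MR², the ratio k = I/(MR²) is 0.5.
Pure rolling means v = ωR; then KE = ½Mv² + ½I(v/R)² = ½(1+k)Mv² = (3/4)Mv².
Energy conservation: Mgh = (3/4)Mv², so v = √(2gh/(1+k)) = √(2 × 9.8 × 2.38 / 1.5) ≈ 5.58 m/s.

v ≈ 5.58 m/s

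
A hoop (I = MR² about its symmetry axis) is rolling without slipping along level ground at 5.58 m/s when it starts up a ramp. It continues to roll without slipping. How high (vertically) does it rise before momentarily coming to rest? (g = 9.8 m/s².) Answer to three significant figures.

h ≈ 3.18 m

With I = MR², the ratio k = I/(MR²) is 1.
Pure rolling means v = ωR; then KE = ½Mv² + ½I(v/R)² = ½(1+k)Mv² = Mv².
All of this converts to potential energy at the highest point: Mv₀² = Mgh.
Thus h = (1+k)v₀²/(2g) = 2 × 5.58² / (2 × 9.8) ≈ 3.18 m.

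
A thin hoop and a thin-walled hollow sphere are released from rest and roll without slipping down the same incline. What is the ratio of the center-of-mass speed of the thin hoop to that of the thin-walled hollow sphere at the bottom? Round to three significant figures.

v_ratio ≈ 0.913

Each satisfies Mgh = ½(1+k)Mv² with k = I/(MR²), so v ∝ 1/√(1+k).
For the thin hoop k = 1; for the thin-walled hollow sphere k = 2/3.
v₁/v₂ = √((1+k₂)/(1+k₁)) = √(1.667/2) ≈ 0.913.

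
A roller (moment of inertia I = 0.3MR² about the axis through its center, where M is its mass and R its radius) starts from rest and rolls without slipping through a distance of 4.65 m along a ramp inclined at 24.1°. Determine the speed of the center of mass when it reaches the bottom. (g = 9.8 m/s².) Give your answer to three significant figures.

v ≈ 5.35 m/s

The moment of inertia is 0.3MR², giving k ≡ I/(MR²) = 0.3.
The rolling condition ω = v/R makes the rotational term ½I(v/R)² = ½kMv², so KE_total = ½(1+k)Mv² = (13/20)Mv².
The vertical drop is h = L sinθ = 4.65 × sin24.1° = 1.899 m.
Energy conservation: Mgh = (13/20)Mv², so v = √(2gh/(1+k)) = √(2 × 9.8 × 1.899 / 1.3) ≈ 5.35 m/s.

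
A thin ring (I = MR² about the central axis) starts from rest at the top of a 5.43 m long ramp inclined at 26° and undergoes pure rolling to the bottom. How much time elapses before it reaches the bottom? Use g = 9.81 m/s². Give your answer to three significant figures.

t ≈ 2.25 s

For this body I = MR², i.e. k = I/(MR²) = 1.
Newton's second law down the slope: Mg sinθ − f = Ma. The torque equation fR = Iα (with α = a/R) gives f = kMa.
Hence a = g sinθ/(1+k) = 9.81×sin26°/2 = 2.15 m/s².
With constant a from rest, t = √(2L/a) = √(2·5.43/2.15) ≈ 2.25 s.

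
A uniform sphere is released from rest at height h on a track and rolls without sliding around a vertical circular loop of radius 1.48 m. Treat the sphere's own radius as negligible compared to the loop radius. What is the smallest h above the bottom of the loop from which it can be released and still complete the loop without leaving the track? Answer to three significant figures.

With I = (2/5)MR², the ratio k = I/(MR²) is 0.4.
At the top, contact is just lost when gravity alone supplies the centripetal force: Mg = Mv_top²/r, i.e. v_top² = gr.
With ω = v/R, the kinetic energy at speed v is ½(1+k)Mv² = (7/10)Mv².
Energy conservation from release (height h) to the top (height 2r): Mgh = Mg(2r) + (7/10)M·gr.
Thus h_min = 2r + (1+k)r/2 = r(2 + 1.4/2) = 1.48 × 2.7 ≈ 4.00 m.

h_min ≈ 4.00 m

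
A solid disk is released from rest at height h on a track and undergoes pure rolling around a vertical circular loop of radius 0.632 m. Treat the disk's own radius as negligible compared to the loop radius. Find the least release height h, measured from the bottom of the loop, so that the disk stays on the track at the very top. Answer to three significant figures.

h_min ≈ 1.74 m

For this body I = (1/2)MR², i.e. k = I/(MR²) = 0.5.
At the top of the loop, the minimum-contact condition is Mg = Mv_top²/r, so v_top² = gr.
With ω = v/R, the kinetic energy at speed v is ½(1+k)Mv² = (3/4)Mv².
Energy conservation from release (height h) to the top (height 2r): Mgh = Mg(2r) + (3/4)M·gr.
Thus h_min = 2r + (1+k)r/2 = r(2 + 1.5/2) = 0.632 × 2.75 ≈ 1.74 m.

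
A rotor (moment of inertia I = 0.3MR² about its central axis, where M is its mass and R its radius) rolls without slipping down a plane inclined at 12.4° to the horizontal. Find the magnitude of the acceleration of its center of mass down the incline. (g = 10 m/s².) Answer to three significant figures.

For this body I = 0.3MR², i.e. k = I/(MR²) = 0.3.
Newton's second law down the slope: Mg sinθ − f = Ma. The torque equation fR = Iα (with α = a/R) gives f = kMa.
Eliminating f: Mg sinθ = (1+k)Ma, so a = g sinθ/(1+k) = 10 × sin12.4° / 1.3 ≈ 1.65 m/s².

a ≈ 1.65 m/s²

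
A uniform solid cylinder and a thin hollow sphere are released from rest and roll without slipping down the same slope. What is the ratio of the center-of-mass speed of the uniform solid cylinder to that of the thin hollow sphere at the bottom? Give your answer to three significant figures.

Each satisfies Mgh = ½(1+k)Mv² with k = I/(MR²), so v ∝ 1/√(1+k).
For the uniform solid cylinder k = 0.5; for the thin hollow sphere k = 2/3.
v₁/v₂ = √((1+k₂)/(1+k₁)) = √(1.667/1.5) ≈ 1.05.

v_ratio ≈ 1.05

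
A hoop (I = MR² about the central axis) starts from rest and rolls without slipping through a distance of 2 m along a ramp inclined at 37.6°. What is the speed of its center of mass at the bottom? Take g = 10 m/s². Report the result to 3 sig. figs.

v ≈ 3.49 m/s

The moment of inertia is MR², giving k ≡ I/(MR²) = 1.
Rolling without slipping gives ω = v/R, so the total kinetic energy is ½Mv² + ½Iω² = ½(1+k)Mv² = Mv².
The vertical drop is h = L sinθ = 2 × sin37.6° = 1.22 m.
Energy conservation: Mgh = Mv², so v = √(2gh/(1+k)) = √(2 × 10 × 1.22 / 2) ≈ 3.49 m/s.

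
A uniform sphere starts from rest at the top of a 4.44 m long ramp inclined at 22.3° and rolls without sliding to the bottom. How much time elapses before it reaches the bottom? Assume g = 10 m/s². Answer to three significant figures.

t ≈ 1.81 s

For this body I = (2/5)MR², i.e. k = I/(MR²) = 0.4.
Newton's second law down the slope: Mg sinθ − f = Ma. The torque equation fR = Iα (with α = a/R) gives f = kMa.
Hence a = g sinθ/(1+k) = 10×sin22.3°/1.4 = 2.71 m/s².
With constant a from rest, t = √(2L/a) = √(2·4.44/2.71) ≈ 1.81 s.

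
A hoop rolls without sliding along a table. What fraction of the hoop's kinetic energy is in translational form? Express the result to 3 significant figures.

For this body I = MR², i.e. k = I/(MR²) = 1.
With ω = v/R, KE_trans = ½Mv² and KE_rot = ½Iω² = ½kMv², so KE_total = ½(1+k)Mv².
The translational fraction is therefore 1/(1+k) = 1/2 ≈ 0.500.

fraction ≈ 0.500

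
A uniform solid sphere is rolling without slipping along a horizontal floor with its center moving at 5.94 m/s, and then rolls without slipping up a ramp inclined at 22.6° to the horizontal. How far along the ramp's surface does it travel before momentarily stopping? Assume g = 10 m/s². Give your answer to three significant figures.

Here I = (2/5)MR², so the shape factor k = I/(MR²) = 0.4.
The rolling condition ω = v/R makes the rotational term ½I(v/R)² = ½kMv², so KE_total = ½(1+k)Mv² = (7/10)Mv².
Setting this equal to Mgh gives the vertical rise h = (1+k)v₀²/(2g) = 1.4×5.94²/(2×10) = 2.47 m.
Along the incline, d = h/sinθ = 2.47/sin22.6° ≈ 6.43 m.

d ≈ 6.43 m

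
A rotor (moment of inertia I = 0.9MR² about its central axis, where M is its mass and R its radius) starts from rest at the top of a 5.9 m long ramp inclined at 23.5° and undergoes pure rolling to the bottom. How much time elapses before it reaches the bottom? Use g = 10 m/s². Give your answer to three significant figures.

t ≈ 2.37 s

Here I = 0.9MR², so the shape factor k = I/(MR²) = 0.9.
Translational: Mg sinθ − f = Ma. Rotational about the CM: fR = Iα = kMRa, so f = kMa.
Hence a = g sinθ/(1+k) = 10×sin23.5°/1.9 = 2.099 m/s².
Starting from rest, L = ½at², so t = √(2L/a) = √(2×5.9/2.099) ≈ 2.37 s.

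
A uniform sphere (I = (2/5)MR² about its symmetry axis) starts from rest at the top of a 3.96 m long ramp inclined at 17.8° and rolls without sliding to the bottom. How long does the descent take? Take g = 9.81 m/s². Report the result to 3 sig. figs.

For this body I = (2/5)MR², i.e. k = I/(MR²) = 0.4.
Newton's second law down the slope: Mg sinθ − f = Ma. The torque equation fR = Iα (with α = a/R) gives f = kMa.
Hence a = g sinθ/(1+k) = 9.81×sin17.8°/1.4 = 2.142 m/s².
Starting from rest, L = ½at², so t = √(2L/a) = √(2×3.96/2.142) ≈ 1.92 s.

t ≈ 1.92 s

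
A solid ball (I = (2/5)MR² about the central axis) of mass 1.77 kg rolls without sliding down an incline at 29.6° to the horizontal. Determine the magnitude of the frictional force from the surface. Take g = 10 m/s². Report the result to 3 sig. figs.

f ≈ 2.50 N

The moment of inertia is (2/5)MR², giving k ≡ I/(MR²) = 0.4.
Newton's second law down the slope: Mg sinθ − f = Ma. The torque equation fR = Iα (with α = a/R) gives f = kMa.
Combining, a = g sinθ/(1+k) and f = kMa = kMg sinθ/(1+k).
f = 0.4 × 1.77 × 10 × sin29.6° / 1.4 ≈ 2.50 N.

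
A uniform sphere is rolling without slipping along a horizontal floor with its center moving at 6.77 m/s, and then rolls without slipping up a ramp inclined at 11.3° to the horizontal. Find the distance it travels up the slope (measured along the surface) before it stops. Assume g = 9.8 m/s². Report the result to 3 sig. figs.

d ≈ 16.7 m

For this body I = (2/5)MR², i.e. k = I/(MR²) = 0.4.
Rolling without slipping gives ω = v/R, so the total kinetic energy is ½Mv² + ½Iω² = ½(1+k)Mv² = (7/10)Mv².
Setting this equal to Mgh gives the vertical rise h = (1+k)v₀²/(2g) = 1.4×6.77²/(2×9.8) = 3.274 m.
Along the incline, d = h/sinθ = 3.274/sin11.3° ≈ 16.7 m.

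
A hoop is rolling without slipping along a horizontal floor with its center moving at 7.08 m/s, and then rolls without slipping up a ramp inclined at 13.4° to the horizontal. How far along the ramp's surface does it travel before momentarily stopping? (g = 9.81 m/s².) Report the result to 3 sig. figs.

d ≈ 22.0 m

With I = MR², the ratio k = I/(MR²) is 1.
Rolling without slipping gives ω = v/R, so the total kinetic energy is ½Mv² + ½Iω² = ½(1+k)Mv² = Mv².
Setting this equal to Mgh gives the vertical rise h = (1+k)v₀²/(2g) = 2×7.08²/(2×9.81) = 5.11 m.
The distance along the slope is d = h/sinθ = 5.11/sin13.4° ≈ 22.0 m.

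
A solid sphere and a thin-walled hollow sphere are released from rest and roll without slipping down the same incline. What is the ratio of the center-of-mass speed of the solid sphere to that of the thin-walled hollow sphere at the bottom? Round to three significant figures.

v_ratio ≈ 1.09

Each satisfies Mgh = ½(1+k)Mv² with k = I/(MR²), so v ∝ 1/√(1+k).
For the solid sphere k = 0.4; for the thin-walled hollow sphere k = 2/3.
v₁/v₂ = √((1+k₂)/(1+k₁)) = √(1.667/1.4) ≈ 1.09.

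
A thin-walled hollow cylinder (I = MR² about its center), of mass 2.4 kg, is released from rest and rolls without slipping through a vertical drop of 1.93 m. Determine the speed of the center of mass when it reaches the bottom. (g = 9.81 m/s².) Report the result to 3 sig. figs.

v ≈ 4.35 m/s

The moment of inertia is MR², giving k ≡ I/(MR²) = 1.
Rolling without slipping gives ω = v/R, so the total kinetic energy is ½Mv² + ½Iω² = ½(1+k)Mv² = Mv².
Setting Mgh = Mv² gives v = √(2gh/(1+k)) = √(2·9.81·1.93/2) ≈ 4.35 m/s.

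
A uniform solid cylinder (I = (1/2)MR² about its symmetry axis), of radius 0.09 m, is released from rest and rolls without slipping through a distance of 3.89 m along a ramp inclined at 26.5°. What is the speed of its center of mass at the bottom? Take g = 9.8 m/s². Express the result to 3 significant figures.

v ≈ 4.76 m/s

Here I = (1/2)MR², so the shape factor k = I/(MR²) = 0.5.
Since it rolls without slipping, ω = v/R and KE = ½Mv² + ½Iω² = ½(1+k)Mv² = (3/4)Mv².
The vertical drop is h = L sinθ = 3.89 × sin26.5° = 1.736 m.
Setting Mgh = (3/4)Mv² gives v = √(2gh/(1+k)) = √(2·9.8·1.736/1.5) ≈ 4.76 m/s.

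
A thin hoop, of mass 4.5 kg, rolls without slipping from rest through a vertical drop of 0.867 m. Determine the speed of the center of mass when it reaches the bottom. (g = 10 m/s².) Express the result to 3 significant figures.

v ≈ 2.94 m/s

With I = MR², the ratio k = I/(MR²) is 1.
Rolling without slipping gives ω = v/R, so the total kinetic energy is ½Mv² + ½Iω² = ½(1+k)Mv² = Mv².
Energy conservation: Mgh = Mv², so v = √(2gh/(1+k)) = √(2 × 10 × 0.867 / 2) ≈ 2.94 m/s.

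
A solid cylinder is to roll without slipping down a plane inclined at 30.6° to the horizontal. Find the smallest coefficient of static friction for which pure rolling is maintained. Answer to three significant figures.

With I = (1/2)MR², the ratio k = I/(MR²) is 0.5.
Newton's second law down the slope: Mg sinθ − f = Ma. The torque equation fR = Iα (with α = a/R) gives f = kMa.
These give a = g sinθ/(1+k) and the required friction f = kMg sinθ/(1+k).
The normal force is N = Mg cosθ, so μ_min = f/N = k tanθ/(1+k).
μ_min = 0.5 × tan30.6° / 1.5 ≈ 0.197.

μ_min ≈ 0.197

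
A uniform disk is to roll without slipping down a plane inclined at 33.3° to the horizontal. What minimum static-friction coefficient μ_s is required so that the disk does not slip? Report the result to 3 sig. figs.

With I = (1/2)MR², the ratio k = I/(MR²) is 0.5.
Newton's second law down the slope: Mg sinθ − f = Ma. The torque equation fR = Iα (with α = a/R) gives f = kMa.
These give a = g sinθ/(1+k) and the required friction f = kMg sinθ/(1+k).
The normal force is N = Mg cosθ, so μ_min = f/N = k tanθ/(1+k).
μ_min = 0.5 × tan33.3° / 1.5 ≈ 0.219.

μ_min ≈ 0.219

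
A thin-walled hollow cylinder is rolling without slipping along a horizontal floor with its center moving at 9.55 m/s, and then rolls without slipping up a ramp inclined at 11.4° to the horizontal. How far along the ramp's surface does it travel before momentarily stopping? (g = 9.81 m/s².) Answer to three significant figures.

The moment of inertia is MR², giving k ≡ I/(MR²) = 1.
Rolling without slipping gives ω = v/R, so the total kinetic energy is ½Mv² + ½Iω² = ½(1+k)Mv² = Mv².
Setting this equal to Mgh gives the vertical rise h = (1+k)v₀²/(2g) = 2×9.55²/(2×9.81) = 9.297 m.
The distance along the slope is d = h/sinθ = 9.297/sin11.4° ≈ 47.0 m.

d ≈ 47.0 m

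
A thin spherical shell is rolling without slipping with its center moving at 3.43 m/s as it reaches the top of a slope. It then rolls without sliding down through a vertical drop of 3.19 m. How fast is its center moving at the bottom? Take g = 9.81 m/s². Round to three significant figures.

v ≈ 7.02 m/s

Here I = (2/3)MR², so the shape factor k = I/(MR²) = 2/3.
Since it rolls without slipping, ω = v/R and KE = ½Mv² + ½Iω² = ½(1+k)Mv² = (5/6)Mv².
Energy conservation: (5/6)Mv₀² + Mgh = (5/6)Mv², so v² = v₀² + 2gh/(1+k).
v = √(3.43² + 2×9.81×3.19/1.667) = √49.32 ≈ 7.02 m/s.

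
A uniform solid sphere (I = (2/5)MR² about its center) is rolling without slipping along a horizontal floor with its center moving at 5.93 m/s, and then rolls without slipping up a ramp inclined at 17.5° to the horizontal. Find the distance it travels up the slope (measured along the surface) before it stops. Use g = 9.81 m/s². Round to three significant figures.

d ≈ 8.34 m

For this body I = (2/5)MR², i.e. k = I/(MR²) = 0.4.
Pure rolling means v = ωR; then KE = ½Mv² + ½I(v/R)² = ½(1+k)Mv² = (7/10)Mv².
Setting this equal to Mgh gives the vertical rise h = (1+k)v₀²/(2g) = 1.4×5.93²/(2×9.81) = 2.509 m.
Along the incline, d = h/sinθ = 2.509/sin17.5° ≈ 8.34 m.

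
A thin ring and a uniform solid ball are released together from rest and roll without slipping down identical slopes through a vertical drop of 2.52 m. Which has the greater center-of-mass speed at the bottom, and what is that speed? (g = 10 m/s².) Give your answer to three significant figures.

For rolling without slipping, Mgh = ½(1+k)Mv² where k = I/(MR²), so v = √(2gh/(1+k)).
Thin ring: k = 1, giving v = √(2×10×2.52/2) = 5.02 m/s.
Uniform solid ball: k = 0.4, giving v = √(2×10×2.52/1.4) = 6 m/s.
The smaller k wins: the uniform solid ball, at ≈ 6.00 m/s.

the uniform solid ball, at v ≈ 6.00 m/s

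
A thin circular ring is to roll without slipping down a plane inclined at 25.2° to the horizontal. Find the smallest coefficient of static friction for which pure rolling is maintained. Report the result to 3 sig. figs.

μ_min ≈ 0.235

For this body I = MR², i.e. k = I/(MR²) = 1.
Newton's second law down the slope: Mg sinθ − f = Ma. The torque equation fR = Iα (with α = a/R) gives f = kMa.
These give a = g sinθ/(1+k) and the required friction f = kMg sinθ/(1+k).
With N = Mg cosθ, the no-slip condition f ≤ μN gives μ_min = f/N = k tanθ/(1+k).
μ_min = 1 × tan25.2° / 2 ≈ 0.235.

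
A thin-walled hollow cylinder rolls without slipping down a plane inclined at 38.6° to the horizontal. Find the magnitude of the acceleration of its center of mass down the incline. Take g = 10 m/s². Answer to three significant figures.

a ≈ 3.12 m/s²

For this body I = MR², i.e. k = I/(MR²) = 1.
Translational: Mg sinθ − f = Ma. Rotational about the CM: fR = Iα = kMRa, so f = kMa.
Eliminating f: Mg sinθ = (1+k)Ma, so a = g sinθ/(1+k) = 10 × sin38.6° / 2 ≈ 3.12 m/s².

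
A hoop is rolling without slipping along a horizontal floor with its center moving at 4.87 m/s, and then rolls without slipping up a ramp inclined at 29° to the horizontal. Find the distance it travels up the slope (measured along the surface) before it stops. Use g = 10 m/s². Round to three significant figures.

The moment of inertia is MR², giving k ≡ I/(MR²) = 1.
Rolling without slipping gives ω = v/R, so the total kinetic energy is ½Mv² + ½Iω² = ½(1+k)Mv² = Mv².
Setting this equal to Mgh gives the vertical rise h = (1+k)v₀²/(2g) = 2×4.87²/(2×10) = 2.372 m.
The distance along the slope is d = h/sinθ = 2.372/sin29° ≈ 4.89 m.

d ≈ 4.89 m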